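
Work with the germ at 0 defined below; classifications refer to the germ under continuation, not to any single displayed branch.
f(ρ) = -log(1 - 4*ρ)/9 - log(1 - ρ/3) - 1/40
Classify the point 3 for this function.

The point is a logarithmic branch point.

The term (-1)*log(1 - ρ/(3)) has argument 1 - 3/(3) = 0 at 3: a logarithmic (infinitely-sheeted) branch point; the remaining terms are analytic or single-valued there.


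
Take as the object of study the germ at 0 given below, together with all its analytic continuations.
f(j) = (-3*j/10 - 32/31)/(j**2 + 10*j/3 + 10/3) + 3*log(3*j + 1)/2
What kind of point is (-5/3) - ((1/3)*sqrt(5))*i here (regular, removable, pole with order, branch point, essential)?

The denominator factor j**2 + 10*j/3 + 10/3 vanishes at (-5/3) - ((1/3)*sqrt(5))*i and appears to the power 1; the numerator there equals (-33/62) + ((1/10)*sqrt(5))*i, nonzero, and no other factor vanishes.
The branch terms are analytic at this point.
Hence a pole whose order is the multiplicity, 1.

The point is a pole of order 1.


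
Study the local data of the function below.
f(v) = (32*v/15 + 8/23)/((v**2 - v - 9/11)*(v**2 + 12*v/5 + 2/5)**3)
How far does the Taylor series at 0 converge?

Denominator factor (v**2 - v - 9/11): discriminant 47/11, real irrational roots 1/2 + (1/22)*sqrt(517) and 1/2 - (1/22)*sqrt(517); poles of order 1, moduli 1/2 + (1/22)*sqrt(517) and -1/2 + (1/22)*sqrt(517).
Denominator factor (v**2 + 12*v/5 + 2/5)^3: discriminant 104/25, real irrational roots -6/5 + (1/5)*sqrt(26) and -6/5 - (1/5)*sqrt(26); poles of order 3, moduli 6/5 - (1/5)*sqrt(26) and 6/5 + (1/5)*sqrt(26).
The radius of convergence is the smallest modulus among the singular points: 6/5 - (1/5)*sqrt(26).

The radius of convergence is 6/5 - (1/5)*sqrt(26).


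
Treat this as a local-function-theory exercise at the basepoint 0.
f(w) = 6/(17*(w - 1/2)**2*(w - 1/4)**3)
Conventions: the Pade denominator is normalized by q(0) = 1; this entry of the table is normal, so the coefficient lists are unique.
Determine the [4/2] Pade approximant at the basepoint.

Taylor coefficients needed (expand at 0): a_0 = -1536/17, a_1 = -24576/17, a_2 = -239616/17, a_3 = -1843200/17, a_4 = -12312576/17, a_5 = -74907648/17, a_6 = -426541056/17.
Write the denominator as Q(w) = 1 + q1*w + q2*w^2. Requiring Q*f - P = O(w^7) with deg P <= 4 kills the coefficients of w^5..w^6 in Q*f:
  w^5: a_5 + q1*a_4 + q2*a_3 = 0, i.e. -74907648/17 + (-12312576/17)*q1 + (-1843200/17)*q2 = 0.
  w^6: a_6 + q1*a_5 + q2*a_4 = 0, i.e. -426541056/17 + (-74907648/17)*q1 + (-12312576/17)*q2 = 0.
Solving this linear system: q1 = -75116/7467, q2 = 198316/7467.
The numerator is Q*f truncated at degree 4: P0 = a_0 = -1536/17; P1 = a_1 + q1*a_0 = -22710272/42313; P2 = a_2 + q1*a_1 + q2*a_0 = -82591744/42313; P3 = a_3 + q1*a_2 + q2*a_1 = -212664320/42313; P4 = a_4 + q1*a_3 + q2*a_2 = -334626816/42313.

The Pade approximant has numerator coefficients [-1536/17, -22710272/42313, -82591744/42313, -212664320/42313, -334626816/42313]; denominator coefficients [1, -75116/7467, 198316/7467].


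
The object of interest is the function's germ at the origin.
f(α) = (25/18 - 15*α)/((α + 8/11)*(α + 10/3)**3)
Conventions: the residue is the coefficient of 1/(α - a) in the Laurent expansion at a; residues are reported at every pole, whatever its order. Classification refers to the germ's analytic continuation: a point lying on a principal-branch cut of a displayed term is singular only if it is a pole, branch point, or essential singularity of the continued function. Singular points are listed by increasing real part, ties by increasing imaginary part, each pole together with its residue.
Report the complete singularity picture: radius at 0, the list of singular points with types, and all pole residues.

Radius of convergence at 0: 8/11.
At -10/3: a pole of order 3; residue -883905/1272112.
At -8/11: a pole of order 1; residue 883905/1272112.

Denominator factor (α + 10/3)^3: pole of order 3 at -10/3, modulus 10/3.
Denominator factor (α + 8/11): pole of order 1 at -8/11, modulus 8/11.
The radius of convergence is the smallest modulus among the singular points: 8/11.
At the order-3 pole -10/3 set g(α) = (α - (-10/3))^3*f(α) = (25/18 - 15*α)/(α + 8/11).
Order-3 pole: residue = g''(a)/2; g''(-10/3) = -883905/636056, so the residue is -883905/1272112.
At the order-1 pole -8/11 set g(α) = (α - (-8/11))*f(α) = (25/18 - 15*α)/(α + 10/3)**3.
Simple pole: residue = g(a) at a = -8/11, which is 883905/1272112.
List the singular points by increasing real part (a conjugate pair: the negative imaginary part first).


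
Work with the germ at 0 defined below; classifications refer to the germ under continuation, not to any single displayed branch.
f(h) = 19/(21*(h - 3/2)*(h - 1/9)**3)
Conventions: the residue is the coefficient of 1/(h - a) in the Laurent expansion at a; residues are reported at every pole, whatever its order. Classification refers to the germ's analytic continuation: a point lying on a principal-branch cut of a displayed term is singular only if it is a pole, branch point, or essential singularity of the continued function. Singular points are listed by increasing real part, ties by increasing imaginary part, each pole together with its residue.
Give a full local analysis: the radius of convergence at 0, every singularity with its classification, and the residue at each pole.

Radius of convergence at 0: 1/9.
At 1/9: a pole of order 3; residue -36936/109375.
At 3/2: a pole of order 1; residue 36936/109375.

Denominator factor (h - 1/9)^3: pole of order 3 at 1/9, modulus 1/9.
Denominator factor (h - 3/2): pole of order 1 at 3/2, modulus 3/2.
The radius of convergence is the smallest modulus among the singular points: 1/9.
At the order-3 pole 1/9 set g(h) = (h - (1/9))^3*f(h) = 19/(21*(h - 3/2)).
Order-3 pole: residue = g''(a)/2; g''(1/9) = -73872/109375, so the residue is -36936/109375.
At the order-1 pole 3/2 set g(h) = (h - (3/2))*f(h) = 19/(21*(h - 1/9)**3).
Simple pole: residue = g(a) at a = 3/2, which is 36936/109375.
List the singular points by increasing real part (a conjugate pair: the negative imaginary part first).


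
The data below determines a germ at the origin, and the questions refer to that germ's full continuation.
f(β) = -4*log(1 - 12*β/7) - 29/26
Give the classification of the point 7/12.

The term (-4)*log(1 - β/(7/12)) has argument 1 - 7/12/(7/12) = 0 at 7/12: a logarithmic (infinitely-sheeted) branch point; the remaining terms are analytic or single-valued there.

The point is a logarithmic branch point.


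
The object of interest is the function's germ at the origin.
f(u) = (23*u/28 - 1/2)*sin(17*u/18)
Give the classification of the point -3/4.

The point is a regular point.

There is no denominator, hence no pole anywhere.
The factor sin(17*u/18) is entire.
So the germ continues analytically to -3/4.


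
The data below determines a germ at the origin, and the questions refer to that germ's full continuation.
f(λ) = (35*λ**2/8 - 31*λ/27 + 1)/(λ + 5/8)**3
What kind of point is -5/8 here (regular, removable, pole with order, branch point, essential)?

The denominator factor λ + 5/8 vanishes at -5/8 and appears to the power 3; the numerator there equals 47369/13824, nonzero, and no other factor vanishes.
Hence a pole whose order is the multiplicity, 3.

The point is a pole of order 3.


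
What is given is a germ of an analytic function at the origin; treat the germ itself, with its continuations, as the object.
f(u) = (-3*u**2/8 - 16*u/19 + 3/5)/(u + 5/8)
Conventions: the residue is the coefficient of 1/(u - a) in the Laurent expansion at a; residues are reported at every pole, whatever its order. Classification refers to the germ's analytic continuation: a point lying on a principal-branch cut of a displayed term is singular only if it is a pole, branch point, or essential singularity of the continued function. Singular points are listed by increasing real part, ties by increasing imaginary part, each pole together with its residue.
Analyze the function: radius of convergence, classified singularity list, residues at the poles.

Denominator factor (u + 5/8): pole of order 1 at -5/8, modulus 5/8.
The radius of convergence is the smallest modulus among the singular points: 5/8.
At the order-1 pole -5/8 set g(u) = (u - (-5/8))*f(u) = -3*u**2/8 - 16*u/19 + 3/5.
Simple pole: residue = g(a) at a = -5/8, which is 47659/48640.

Radius of convergence at 0: 5/8.
At -5/8: a pole of order 1; residue 47659/48640.


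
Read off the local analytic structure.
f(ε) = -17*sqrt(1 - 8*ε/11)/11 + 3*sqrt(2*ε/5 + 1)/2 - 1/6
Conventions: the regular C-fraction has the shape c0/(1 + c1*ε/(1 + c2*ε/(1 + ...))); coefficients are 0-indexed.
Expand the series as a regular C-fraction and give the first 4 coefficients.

Taylor coefficients (expand at 0): a_0 = -7/33, a_1 = 1043/1210, a_2 = 9607/133100, a_3 = 315923/7320500.
c0 = a_0 = -7/33. Peel one level at a time: if S = 1 + c*ε/S' with S'(0) = 1, then c is the ε-coefficient of S and S' = c*ε/(S - 1).
S_1 = c0/f = 1 + (447/110)*ε + (356871/21175)*ε^2 + ...; c1 = 447/110.
S_2 = c1*ε/(S_1 - 1) = 1 + (-237914/57365)*ε + (-566720929/13162972900)*ε^2 + ...; c2 = -237914/57365.
S_3 = c2*ε/(S_2 - 1) = 1 + (-566720929/54591746440)*ε + ...; c3 = -566720929/54591746440.

The regular C-fraction coefficients are [-7/33, 447/110, -237914/57365, -566720929/54591746440].


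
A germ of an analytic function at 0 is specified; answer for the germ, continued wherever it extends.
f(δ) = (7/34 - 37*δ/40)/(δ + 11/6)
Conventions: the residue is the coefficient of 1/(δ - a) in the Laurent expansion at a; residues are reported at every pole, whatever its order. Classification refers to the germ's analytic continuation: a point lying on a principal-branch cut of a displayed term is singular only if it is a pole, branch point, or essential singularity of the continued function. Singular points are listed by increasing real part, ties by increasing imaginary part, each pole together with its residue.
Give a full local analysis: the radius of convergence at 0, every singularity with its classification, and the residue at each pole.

Denominator factor (δ + 11/6): pole of order 1 at -11/6, modulus 11/6.
The radius of convergence is the smallest modulus among the singular points: 11/6.
At the order-1 pole -11/6 set g(δ) = (δ - (-11/6))*f(δ) = 7/34 - 37*δ/40.
Simple pole: residue = g(a) at a = -11/6, which is 7759/4080.

Radius of convergence at 0: 11/6.
At -11/6: a pole of order 1; residue 7759/4080.


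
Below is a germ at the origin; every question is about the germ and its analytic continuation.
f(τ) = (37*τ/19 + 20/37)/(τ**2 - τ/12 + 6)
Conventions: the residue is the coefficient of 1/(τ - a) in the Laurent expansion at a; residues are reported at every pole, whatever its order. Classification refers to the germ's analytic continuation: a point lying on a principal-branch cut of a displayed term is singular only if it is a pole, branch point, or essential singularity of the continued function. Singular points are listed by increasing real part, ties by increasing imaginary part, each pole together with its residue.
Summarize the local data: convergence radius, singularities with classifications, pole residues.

Radius of convergence at 0: sqrt(6).
At (1/24) - ((1/24)*sqrt(3455))*i: a pole of order 1; residue (37/38) + ((10489/4857730)*sqrt(3455))*i.
At (1/24) + ((1/24)*sqrt(3455))*i: a pole of order 1; residue (37/38) - ((10489/4857730)*sqrt(3455))*i.

Denominator factor (τ**2 - τ/12 + 6): discriminant -3455/144, complex-conjugate roots (1/24) + ((1/24)*sqrt(3455))*i and (1/24) - ((1/24)*sqrt(3455))*i; poles of order 1, moduli sqrt(6) and sqrt(6).
The radius of convergence is the smallest modulus among the singular points: sqrt(6).
The factor τ**2 - τ/12 + 6 splits as (τ - a)(τ - a') with a = (1/24) - ((1/24)*sqrt(3455))*i, a' = (1/24) + ((1/24)*sqrt(3455))*i. At the order-1 pole a set g(τ) = (τ - a)*f(τ) = [37*τ/19 + 20/37] / (τ - a').
Simple pole: residue = g(a) at a = (1/24) - ((1/24)*sqrt(3455))*i, which is (37/38) + ((10489/4857730)*sqrt(3455))*i.
The factor τ**2 - τ/12 + 6 splits as (τ - a)(τ - a') with a = (1/24) + ((1/24)*sqrt(3455))*i, a' = (1/24) - ((1/24)*sqrt(3455))*i. At the order-1 pole a set g(τ) = (τ - a)*f(τ) = [37*τ/19 + 20/37] / (τ - a').
Simple pole: residue = g(a) at a = (1/24) + ((1/24)*sqrt(3455))*i, which is (37/38) - ((10489/4857730)*sqrt(3455))*i.
List the singular points by increasing real part (a conjugate pair: the negative imaginary part first).


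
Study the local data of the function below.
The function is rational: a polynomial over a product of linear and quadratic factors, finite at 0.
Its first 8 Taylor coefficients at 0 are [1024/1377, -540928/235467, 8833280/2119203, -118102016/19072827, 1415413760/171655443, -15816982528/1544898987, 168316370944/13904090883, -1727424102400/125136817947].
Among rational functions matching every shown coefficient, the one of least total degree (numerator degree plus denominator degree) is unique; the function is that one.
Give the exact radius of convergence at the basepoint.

No rational of total degree below 5 reproduces all 8 coefficients; solving the [2/3] Pade equations on them gives f(χ) = (-5*χ**2/18 - 17*χ/38 + 18/17)/(χ + 9/8)**3, whose expansion matches every shown term.
Denominator factor (χ + 9/8)^3: pole of order 3 at -9/8, modulus 9/8.
The radius of convergence is the smallest modulus among the singular points: 9/8.

The radius of convergence is 9/8.


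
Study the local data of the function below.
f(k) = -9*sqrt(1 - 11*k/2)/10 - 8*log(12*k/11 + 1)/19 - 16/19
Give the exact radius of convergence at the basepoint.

The radius of convergence is 2/11.

Branch term (-8/19)*log(1 - k/(-11/12)): its argument vanishes at k = -11/12, a logarithmic branch point, modulus 11/12.
Branch term (-9/10)*sqrt(1 - k/(2/11)): its argument vanishes at k = 2/11, a square-root branch point, modulus 2/11.
The radius of convergence is the smallest modulus among the singular points: 2/11.


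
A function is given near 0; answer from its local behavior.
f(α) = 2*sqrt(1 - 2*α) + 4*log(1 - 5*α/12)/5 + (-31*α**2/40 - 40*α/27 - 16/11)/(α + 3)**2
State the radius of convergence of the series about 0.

Denominator factor (α + 3)^2: pole of order 2 at -3, modulus 3.
Branch term (4/5)*log(1 - α/(12/5)): its argument vanishes at α = 12/5, a logarithmic branch point, modulus 12/5.
Branch term (2)*sqrt(1 - α/(1/2)): its argument vanishes at α = 1/2, a square-root branch point, modulus 1/2.
The radius of convergence is the smallest modulus among the singular points: 1/2.

The radius of convergence is 1/2.


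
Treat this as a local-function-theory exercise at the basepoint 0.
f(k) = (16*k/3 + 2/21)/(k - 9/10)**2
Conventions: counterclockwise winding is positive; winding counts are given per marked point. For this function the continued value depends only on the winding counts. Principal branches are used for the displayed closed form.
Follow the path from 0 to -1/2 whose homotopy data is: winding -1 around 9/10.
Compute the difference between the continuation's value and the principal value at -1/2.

The function is rational, hence single-valued: continuing it around any pole returns the same value, so the difference is 0.

Continued minus principal equals 0.


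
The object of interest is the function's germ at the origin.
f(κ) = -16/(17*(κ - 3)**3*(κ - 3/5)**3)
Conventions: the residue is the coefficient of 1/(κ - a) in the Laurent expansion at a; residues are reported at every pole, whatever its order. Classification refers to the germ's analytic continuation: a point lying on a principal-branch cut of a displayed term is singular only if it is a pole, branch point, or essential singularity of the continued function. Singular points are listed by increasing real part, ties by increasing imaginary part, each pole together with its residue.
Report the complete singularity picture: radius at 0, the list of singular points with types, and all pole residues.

Denominator factor (κ - 3/5)^3: pole of order 3 at 3/5, modulus 3/5.
Denominator factor (κ - 3)^3: pole of order 3 at 3, modulus 3.
The radius of convergence is the smallest modulus among the singular points: 3/5.
At the order-3 pole 3/5 set g(κ) = (κ - (3/5))^3*f(κ) = -16/(17*(κ - 3)**3).
Order-3 pole: residue = g''(a)/2; g''(3/5) = 3125/22032, so the residue is 3125/44064.
At the order-3 pole 3 set g(κ) = (κ - (3))^3*f(κ) = -16/(17*(κ - 3/5)**3).
Order-3 pole: residue = g''(a)/2; g''(3) = -3125/22032, so the residue is -3125/44064.
List the singular points by increasing real part (a conjugate pair: the negative imaginary part first).

Radius of convergence at 0: 3/5.
At 3/5: a pole of order 3; residue 3125/44064.
At 3: a pole of order 3; residue -3125/44064.


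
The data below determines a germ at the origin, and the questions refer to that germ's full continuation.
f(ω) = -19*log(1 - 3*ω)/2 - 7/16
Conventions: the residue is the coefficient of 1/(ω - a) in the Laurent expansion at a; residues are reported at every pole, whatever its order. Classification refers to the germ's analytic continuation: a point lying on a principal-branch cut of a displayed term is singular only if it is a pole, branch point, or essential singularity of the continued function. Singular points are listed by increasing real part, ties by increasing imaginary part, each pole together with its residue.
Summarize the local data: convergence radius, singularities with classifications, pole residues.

Radius of convergence at 0: 1/3.
At 1/3: a logarithmic branch point.

Branch term (-19/2)*log(1 - ω/(1/3)): its argument vanishes at ω = 1/3, a logarithmic branch point, modulus 1/3.
The radius of convergence is the smallest modulus among the singular points: 1/3.


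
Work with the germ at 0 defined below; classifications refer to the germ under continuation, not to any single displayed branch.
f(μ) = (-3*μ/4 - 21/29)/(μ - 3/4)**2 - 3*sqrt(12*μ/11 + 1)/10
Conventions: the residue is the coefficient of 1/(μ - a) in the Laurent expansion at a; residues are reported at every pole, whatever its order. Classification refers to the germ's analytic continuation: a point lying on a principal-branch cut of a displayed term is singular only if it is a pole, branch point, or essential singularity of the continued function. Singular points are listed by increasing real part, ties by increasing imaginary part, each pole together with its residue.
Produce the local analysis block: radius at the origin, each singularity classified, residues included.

Radius of convergence at 0: 3/4.
At -11/12: an algebraic (square-root) branch point.
At 3/4: a pole of order 2; residue -3/4.

Denominator factor (μ - 3/4)^2: pole of order 2 at 3/4, modulus 3/4.
Branch term (-3/10)*sqrt(1 - μ/(-11/12)): its argument vanishes at μ = -11/12, a square-root branch point, modulus 11/12.
The radius of convergence is the smallest modulus among the singular points: 3/4.
The branch term is analytic at 3/4 and contributes nothing to the residue; only the rational part matters.
At the order-2 pole 3/4 set g(μ) = (μ - (3/4))^2*(rational part) = -3*μ/4 - 21/29.
Order-2 pole: residue = g'(a); g'(3/4) = -3/4, so the residue is -3/4.
List the singular points by increasing real part (a conjugate pair: the negative imaginary part first).


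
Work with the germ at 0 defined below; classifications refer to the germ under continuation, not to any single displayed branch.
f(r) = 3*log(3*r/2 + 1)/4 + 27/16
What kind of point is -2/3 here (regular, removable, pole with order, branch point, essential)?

The term (3/4)*log(1 - r/(-2/3)) has argument 1 - -2/3/(-2/3) = 0 at -2/3: a logarithmic (infinitely-sheeted) branch point; the remaining terms are analytic or single-valued there.

The point is a logarithmic branch point.


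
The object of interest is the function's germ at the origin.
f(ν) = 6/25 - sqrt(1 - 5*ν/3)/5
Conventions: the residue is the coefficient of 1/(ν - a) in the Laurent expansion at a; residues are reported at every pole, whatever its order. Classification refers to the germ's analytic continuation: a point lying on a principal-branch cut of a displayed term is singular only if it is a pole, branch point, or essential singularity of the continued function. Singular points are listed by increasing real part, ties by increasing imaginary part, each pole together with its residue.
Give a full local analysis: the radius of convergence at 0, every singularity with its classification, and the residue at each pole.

Radius of convergence at 0: 3/5.
At 3/5: an algebraic (square-root) branch point.

Branch term (-1/5)*sqrt(1 - ν/(3/5)): its argument vanishes at ν = 3/5, a square-root branch point, modulus 3/5.
The radius of convergence is the smallest modulus among the singular points: 3/5.


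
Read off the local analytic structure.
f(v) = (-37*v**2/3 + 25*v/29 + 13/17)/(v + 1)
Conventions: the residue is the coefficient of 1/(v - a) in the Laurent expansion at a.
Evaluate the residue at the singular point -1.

At the order-1 pole -1 set g(v) = (v - (-1))*f(v) = -37*v**2/3 + 25*v/29 + 13/17.
Simple pole: residue = g(a) at a = -1, which is -18385/1479.

The residue is -18385/1479.


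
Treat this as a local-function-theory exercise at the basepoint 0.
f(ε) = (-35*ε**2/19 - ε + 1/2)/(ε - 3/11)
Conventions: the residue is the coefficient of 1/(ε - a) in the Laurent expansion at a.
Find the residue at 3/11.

The residue is 415/4598.

At the order-1 pole 3/11 set g(ε) = (ε - (3/11))*f(ε) = -35*ε**2/19 - ε + 1/2.
Simple pole: residue = g(a) at a = 3/11, which is 415/4598.


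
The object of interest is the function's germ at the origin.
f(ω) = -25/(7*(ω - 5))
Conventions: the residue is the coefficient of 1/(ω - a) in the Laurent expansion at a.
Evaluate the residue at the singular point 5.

At the order-1 pole 5 set g(ω) = (ω - (5))*f(ω) = -25/7.
Simple pole: residue = g(a) at a = 5, which is -25/7.

The residue is -25/7.


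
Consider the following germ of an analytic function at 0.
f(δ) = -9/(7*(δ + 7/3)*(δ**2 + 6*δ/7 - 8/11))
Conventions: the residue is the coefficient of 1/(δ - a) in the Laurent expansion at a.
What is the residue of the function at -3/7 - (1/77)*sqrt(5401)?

The residue is 891/3766 + (5940/924553)*sqrt(5401).

The factor δ**2 + 6*δ/7 - 8/11 splits as (δ - a)(δ - a') with a = -3/7 - (1/77)*sqrt(5401), a' = -3/7 + (1/77)*sqrt(5401). At the order-1 pole a set g(δ) = (δ - a)*f(δ) = [-9/(7*(δ + 7/3))] / (δ - a').
Simple pole: residue = g(a) at a = -3/7 - (1/77)*sqrt(5401), which is 891/3766 + (5940/924553)*sqrt(5401).


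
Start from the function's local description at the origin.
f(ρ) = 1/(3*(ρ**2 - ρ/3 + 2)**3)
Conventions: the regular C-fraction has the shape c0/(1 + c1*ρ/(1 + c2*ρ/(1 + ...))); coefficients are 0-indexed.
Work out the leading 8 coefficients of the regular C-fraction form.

Taylor coefficients (expand at 0): a_0 = 1/24, a_1 = 1/48, a_2 = -1/18, a_3 = -103/2592, a_4 = 473/10368, a_5 = 2887/62208, a_6 = -15511/559872, a_7 = -7913/186624.
c0 = a_0 = 1/24. Peel one level at a time: if S = 1 + c*ρ/S' with S'(0) = 1, then c is the ρ-coefficient of S and S' = c*ρ/(S - 1).
S_1 = c0/f = 1 + (-1/2)*ρ + (19/12)*ρ^2 + ...; c1 = -1/2.
S_2 = c1*ρ/(S_1 - 1) = 1 + (19/6)*ρ + (487/54)*ρ^2 + ...; c2 = 19/6.
S_3 = c2*ρ/(S_2 - 1) = 1 + (-487/171)*ρ + (-46601/116964)*ρ^2 + ...; c3 = -487/171.
S_4 = c3*ρ/(S_3 - 1) = 1 + (-46601/333108)*ρ + (-5455835/102457008)*ρ^2 + ...; c4 = -46601/333108.
S_5 = c4*ρ/(S_4 - 1) = 1 + (-103660865/272336244)*ρ + (1020800232/2171653201)*ρ^2 + ...; c5 = -103660865/272336244.
S_6 = c5*ρ/(S_5 - 1) = 1 + (313976660832/254247366835)*ρ + (32358730385304/29766135547225)*ρ^2 + ...; c6 = 313976660832/254247366835.
S_7 = c6*ρ/(S_6 - 1) = 1 + (-530933627781/603131647580)*ρ + ...; c7 = -530933627781/603131647580.

The regular C-fraction coefficients are [1/24, -1/2, 19/6, -487/171, -46601/333108, -103660865/272336244, 313976660832/254247366835, -530933627781/603131647580].


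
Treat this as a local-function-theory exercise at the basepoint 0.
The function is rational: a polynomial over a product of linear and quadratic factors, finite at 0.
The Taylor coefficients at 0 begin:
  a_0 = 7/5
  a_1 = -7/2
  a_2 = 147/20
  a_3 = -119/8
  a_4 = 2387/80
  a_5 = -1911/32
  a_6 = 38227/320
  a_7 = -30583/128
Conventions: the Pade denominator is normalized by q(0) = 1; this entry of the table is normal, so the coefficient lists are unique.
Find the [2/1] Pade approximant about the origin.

The Pade approximant has numerator coefficients [7/5, -2/3, 4/15]; denominator coefficients [1, 85/42].

Taylor coefficients needed (read off): a_0 = 7/5, a_1 = -7/2, a_2 = 147/20, a_3 = -119/8.
Write the denominator as Q(r) = 1 + q1*r. Requiring Q*f - P = O(r^4) with deg P <= 2 kills the coefficients of r^3..r^3 in Q*f:
  r^3: a_3 + q1*a_2 = 0, i.e. -119/8 + (147/20)*q1 = 0.
Solving this linear system: q1 = 85/42.
The numerator is Q*f truncated at degree 2: P0 = a_0 = 7/5; P1 = a_1 + q1*a_0 = -2/3; P2 = a_2 + q1*a_1 = 4/15.


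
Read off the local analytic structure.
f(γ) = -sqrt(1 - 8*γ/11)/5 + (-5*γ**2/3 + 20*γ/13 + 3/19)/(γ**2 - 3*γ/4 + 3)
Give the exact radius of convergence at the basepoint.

The radius of convergence is 11/8.

Denominator factor (γ**2 - 3*γ/4 + 3): discriminant -183/16, complex-conjugate roots (3/8) + ((1/8)*sqrt(183))*i and (3/8) - ((1/8)*sqrt(183))*i; poles of order 1, moduli sqrt(3) and sqrt(3).
Branch term (-1/5)*sqrt(1 - γ/(11/8)): its argument vanishes at γ = 11/8, a square-root branch point, modulus 11/8.
The radius of convergence is the smallest modulus among the singular points: 11/8.


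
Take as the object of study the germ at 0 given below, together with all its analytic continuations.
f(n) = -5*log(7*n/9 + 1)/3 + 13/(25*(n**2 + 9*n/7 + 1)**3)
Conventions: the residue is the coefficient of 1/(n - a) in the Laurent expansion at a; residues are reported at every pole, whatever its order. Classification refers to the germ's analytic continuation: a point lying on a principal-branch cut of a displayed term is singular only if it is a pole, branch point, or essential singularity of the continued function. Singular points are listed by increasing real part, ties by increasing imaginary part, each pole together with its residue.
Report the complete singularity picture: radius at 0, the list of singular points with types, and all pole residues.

Denominator factor (n**2 + 9*n/7 + 1)^3: discriminant -115/49, complex-conjugate roots (-9/14) + ((1/14)*sqrt(115))*i and (-9/14) - ((1/14)*sqrt(115))*i; poles of order 3, moduli 1 and 1.
Branch term (-5/3)*log(1 - n/(-9/7)): its argument vanishes at n = -9/7, a logarithmic branch point, modulus 9/7.
The radius of convergence is the smallest modulus among the singular points: 1.
The branch term is analytic at (-9/14) - ((1/14)*sqrt(115))*i and contributes nothing to the residue; only the rational part matters.
The factor n**2 + 9*n/7 + 1 splits as (n - a)(n - a') with a = (-9/14) - ((1/14)*sqrt(115))*i, a' = (-9/14) + ((1/14)*sqrt(115))*i. At the order-3 pole a set g(n) = (n - a)^3*(rational part) = [13/25] / (n - a')^3.
Order-3 pole: residue = g''(a)/2; g''((-9/14) - ((1/14)*sqrt(115))*i) = ((2621892/38021875)*sqrt(115))*i, so the residue is ((1310946/38021875)*sqrt(115))*i.
The branch term is analytic at (-9/14) + ((1/14)*sqrt(115))*i and contributes nothing to the residue; only the rational part matters.
The factor n**2 + 9*n/7 + 1 splits as (n - a)(n - a') with a = (-9/14) + ((1/14)*sqrt(115))*i, a' = (-9/14) - ((1/14)*sqrt(115))*i. At the order-3 pole a set g(n) = (n - a)^3*(rational part) = [13/25] / (n - a')^3.
Order-3 pole: residue = g''(a)/2; g''((-9/14) + ((1/14)*sqrt(115))*i) = -((2621892/38021875)*sqrt(115))*i, so the residue is -((1310946/38021875)*sqrt(115))*i.
List the singular points by increasing real part (a conjugate pair: the negative imaginary part first).

Radius of convergence at 0: 1.
At -9/7: a logarithmic branch point.
At (-9/14) - ((1/14)*sqrt(115))*i: a pole of order 3; residue ((1310946/38021875)*sqrt(115))*i.
At (-9/14) + ((1/14)*sqrt(115))*i: a pole of order 3; residue -((1310946/38021875)*sqrt(115))*i.


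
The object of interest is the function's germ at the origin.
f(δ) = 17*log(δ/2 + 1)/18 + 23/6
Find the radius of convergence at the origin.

Branch term (17/18)*log(1 - δ/(-2)): its argument vanishes at δ = -2, a logarithmic branch point, modulus 2.
The radius of convergence is the smallest modulus among the singular points: 2.

The radius of convergence is 2.


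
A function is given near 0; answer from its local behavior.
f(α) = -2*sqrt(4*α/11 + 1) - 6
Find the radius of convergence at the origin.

The radius of convergence is 11/4.

Branch term (-2)*sqrt(1 - α/(-11/4)): its argument vanishes at α = -11/4, a square-root branch point, modulus 11/4.
The radius of convergence is the smallest modulus among the singular points: 11/4.


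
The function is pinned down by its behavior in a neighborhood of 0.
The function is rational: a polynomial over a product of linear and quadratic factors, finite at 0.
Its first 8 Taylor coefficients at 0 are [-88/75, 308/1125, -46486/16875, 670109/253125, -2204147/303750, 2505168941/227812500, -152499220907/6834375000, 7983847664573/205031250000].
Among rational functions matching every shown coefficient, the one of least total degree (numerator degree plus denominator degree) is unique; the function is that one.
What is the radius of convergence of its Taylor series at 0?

The radius of convergence is 6/11.

No rational of total degree below 3 reproduces all 8 coefficients; solving the [0/3] Pade equations on them gives f(δ) = -1/((δ - 5/4)**2*(δ + 6/11)), whose expansion matches every shown term.
Denominator factor (δ + 6/11): pole of order 1 at -6/11, modulus 6/11.
Denominator factor (δ - 5/4)^2: pole of order 2 at 5/4, modulus 5/4.
The radius of convergence is the smallest modulus among the singular points: 6/11.


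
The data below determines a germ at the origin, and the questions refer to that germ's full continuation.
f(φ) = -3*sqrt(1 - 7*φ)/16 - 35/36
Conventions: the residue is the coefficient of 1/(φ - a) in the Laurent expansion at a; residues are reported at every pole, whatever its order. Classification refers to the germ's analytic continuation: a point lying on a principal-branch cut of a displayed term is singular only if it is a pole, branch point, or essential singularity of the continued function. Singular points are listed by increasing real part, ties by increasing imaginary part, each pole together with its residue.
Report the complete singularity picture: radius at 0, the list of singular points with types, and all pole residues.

Radius of convergence at 0: 1/7.
At 1/7: an algebraic (square-root) branch point.

Branch term (-3/16)*sqrt(1 - φ/(1/7)): its argument vanishes at φ = 1/7, a square-root branch point, modulus 1/7.
The radius of convergence is the smallest modulus among the singular points: 1/7.


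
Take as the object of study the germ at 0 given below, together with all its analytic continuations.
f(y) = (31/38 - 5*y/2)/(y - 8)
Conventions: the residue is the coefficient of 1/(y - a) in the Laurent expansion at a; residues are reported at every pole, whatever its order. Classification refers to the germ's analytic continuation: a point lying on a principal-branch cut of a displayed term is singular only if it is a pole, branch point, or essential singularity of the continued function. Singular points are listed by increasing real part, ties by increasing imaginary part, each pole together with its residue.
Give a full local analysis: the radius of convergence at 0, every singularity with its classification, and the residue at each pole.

Radius of convergence at 0: 8.
At 8: a pole of order 1; residue -729/38.

Denominator factor (y - 8): pole of order 1 at 8, modulus 8.
The radius of convergence is the smallest modulus among the singular points: 8.
At the order-1 pole 8 set g(y) = (y - (8))*f(y) = 31/38 - 5*y/2.
Simple pole: residue = g(a) at a = 8, which is -729/38.


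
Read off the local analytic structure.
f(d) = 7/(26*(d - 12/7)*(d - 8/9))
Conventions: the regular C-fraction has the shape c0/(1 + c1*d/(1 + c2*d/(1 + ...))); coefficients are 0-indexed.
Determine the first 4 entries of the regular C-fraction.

The regular C-fraction coefficients are [147/832, -41/24, 63/164, -63/164].

Taylor coefficients (expand at 0): a_0 = 147/832, a_1 = 2009/6656, a_2 = 63847/159744, a_3 = 1858325/3833856.
c0 = a_0 = 147/832. Peel one level at a time: if S = 1 + c*d/S' with S'(0) = 1, then c is the d-coefficient of S and S' = c*d/(S - 1).
S_1 = c0/f = 1 + (-41/24)*d + (21/32)*d^2 + ...; c1 = -41/24.
S_2 = c1*d/(S_1 - 1) = 1 + (63/164)*d + (3969/26896)*d^2 + ...; c2 = 63/164.
S_3 = c2*d/(S_2 - 1) = 1 + (-63/164)*d + ...; c3 = -63/164.


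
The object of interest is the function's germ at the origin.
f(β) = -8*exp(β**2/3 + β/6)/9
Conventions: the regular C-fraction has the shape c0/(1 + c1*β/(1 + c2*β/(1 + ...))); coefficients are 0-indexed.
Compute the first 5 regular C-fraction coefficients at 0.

Taylor coefficients (expand at 0): a_0 = -8/9, a_1 = -4/27, a_2 = -25/81, a_3 = -73/1458, a_4 = -1873/34992.
c0 = a_0 = -8/9. Peel one level at a time: if S = 1 + c*β/S' with S'(0) = 1, then c is the β-coefficient of S and S' = c*β/(S - 1).
S_1 = c0/f = 1 + (-1/6)*β + (-23/72)*β^2 + ...; c1 = -1/6.
S_2 = c1*β/(S_1 - 1) = 1 + (-23/12)*β + (1729/432)*β^2 + ...; c2 = -23/12.
S_3 = c2*β/(S_2 - 1) = 1 + (1729/828)*β + (129529/685584)*β^2 + ...; c3 = 1729/828.
S_4 = c3*β/(S_3 - 1) = 1 + (-129529/1431612)*β + ...; c4 = -129529/1431612.

The regular C-fraction coefficients are [-8/9, -1/6, -23/12, 1729/828, -129529/1431612].


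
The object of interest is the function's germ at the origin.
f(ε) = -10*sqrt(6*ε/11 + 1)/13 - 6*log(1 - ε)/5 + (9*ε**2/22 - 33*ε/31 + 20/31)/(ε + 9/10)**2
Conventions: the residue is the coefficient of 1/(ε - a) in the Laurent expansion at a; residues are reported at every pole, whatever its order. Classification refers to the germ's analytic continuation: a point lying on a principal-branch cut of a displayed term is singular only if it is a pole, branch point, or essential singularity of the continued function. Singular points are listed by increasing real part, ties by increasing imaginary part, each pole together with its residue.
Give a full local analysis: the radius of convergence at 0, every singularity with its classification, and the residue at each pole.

Denominator factor (ε + 9/10)^2: pole of order 2 at -9/10, modulus 9/10.
Branch term (-10/13)*sqrt(1 - ε/(-11/6)): its argument vanishes at ε = -11/6, a square-root branch point, modulus 11/6.
Branch term (-6/5)*log(1 - ε/(1)): its argument vanishes at ε = 1, a logarithmic branch point, modulus 1.
The radius of convergence is the smallest modulus among the singular points: 9/10.
The branch terms are analytic at -9/10 and contribute nothing to the residue; only the rational part matters.
At the order-2 pole -9/10 set g(ε) = (ε - (-9/10))^2*(rational part) = 9*ε**2/22 - 33*ε/31 + 20/31.
Order-2 pole: residue = g'(a); g'(-9/10) = -6141/3410, so the residue is -6141/3410.
List the singular points by increasing real part (a conjugate pair: the negative imaginary part first).

Radius of convergence at 0: 9/10.
At -11/6: an algebraic (square-root) branch point.
At -9/10: a pole of order 2; residue -6141/3410.
At 1: a logarithmic branch point.


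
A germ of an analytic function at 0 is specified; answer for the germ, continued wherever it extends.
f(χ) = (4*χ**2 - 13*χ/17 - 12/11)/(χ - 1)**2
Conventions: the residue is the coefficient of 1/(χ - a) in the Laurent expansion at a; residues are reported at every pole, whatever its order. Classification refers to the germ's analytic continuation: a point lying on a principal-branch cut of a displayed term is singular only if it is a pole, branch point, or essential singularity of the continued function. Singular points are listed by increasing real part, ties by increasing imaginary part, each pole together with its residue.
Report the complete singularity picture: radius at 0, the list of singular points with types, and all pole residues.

Denominator factor (χ - 1)^2: pole of order 2 at 1, modulus 1.
The radius of convergence is the smallest modulus among the singular points: 1.
At the order-2 pole 1 set g(χ) = (χ - (1))^2*f(χ) = 4*χ**2 - 13*χ/17 - 12/11.
Order-2 pole: residue = g'(a); g'(1) = 123/17, so the residue is 123/17.

Radius of convergence at 0: 1.
At 1: a pole of order 2; residue 123/17.


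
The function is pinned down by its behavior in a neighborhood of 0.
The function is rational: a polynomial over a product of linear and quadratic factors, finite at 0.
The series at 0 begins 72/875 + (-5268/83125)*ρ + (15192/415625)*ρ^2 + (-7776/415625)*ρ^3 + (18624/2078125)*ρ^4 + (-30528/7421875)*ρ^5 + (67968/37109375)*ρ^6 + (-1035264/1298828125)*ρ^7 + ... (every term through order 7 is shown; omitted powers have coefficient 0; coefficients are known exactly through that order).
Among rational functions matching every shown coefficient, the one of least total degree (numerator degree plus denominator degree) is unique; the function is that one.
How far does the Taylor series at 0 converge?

The radius of convergence is 5/2.

No rational of total degree below 4 reproduces all 8 coefficients; solving the [1/3] Pade equations on them gives f(ρ) = (21*ρ/38 + 9/7)/(ρ + 5/2)**3, whose expansion matches every shown term.
Denominator factor (ρ + 5/2)^3: pole of order 3 at -5/2, modulus 5/2.
The radius of convergence is the smallest modulus among the singular points: 5/2.


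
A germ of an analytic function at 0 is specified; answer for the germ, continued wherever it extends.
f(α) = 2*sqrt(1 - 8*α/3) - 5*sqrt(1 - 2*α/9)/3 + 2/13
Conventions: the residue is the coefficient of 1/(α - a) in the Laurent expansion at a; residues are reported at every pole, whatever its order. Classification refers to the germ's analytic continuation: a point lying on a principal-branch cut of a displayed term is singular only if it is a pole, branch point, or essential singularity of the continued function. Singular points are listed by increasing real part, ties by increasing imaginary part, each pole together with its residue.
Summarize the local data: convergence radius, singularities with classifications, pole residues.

Branch term (2)*sqrt(1 - α/(3/8)): its argument vanishes at α = 3/8, a square-root branch point, modulus 3/8.
Branch term (-5/3)*sqrt(1 - α/(9/2)): its argument vanishes at α = 9/2, a square-root branch point, modulus 9/2.
The radius of convergence is the smallest modulus among the singular points: 3/8.
List the singular points by increasing real part (a conjugate pair: the negative imaginary part first).

Radius of convergence at 0: 3/8.
At 3/8: an algebraic (square-root) branch point.
At 9/2: an algebraic (square-root) branch point.


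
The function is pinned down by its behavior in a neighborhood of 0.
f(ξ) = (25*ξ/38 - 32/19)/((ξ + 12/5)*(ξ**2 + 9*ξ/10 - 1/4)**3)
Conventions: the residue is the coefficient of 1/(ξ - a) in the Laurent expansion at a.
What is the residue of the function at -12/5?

The residue is -496000/5714497.

At the order-1 pole -12/5 set g(ξ) = (ξ - (-12/5))*f(ξ) = (25*ξ/38 - 32/19)/(ξ**2 + 9*ξ/10 - 1/4)**3.
Simple pole: residue = g(a) at a = -12/5, which is -496000/5714497.


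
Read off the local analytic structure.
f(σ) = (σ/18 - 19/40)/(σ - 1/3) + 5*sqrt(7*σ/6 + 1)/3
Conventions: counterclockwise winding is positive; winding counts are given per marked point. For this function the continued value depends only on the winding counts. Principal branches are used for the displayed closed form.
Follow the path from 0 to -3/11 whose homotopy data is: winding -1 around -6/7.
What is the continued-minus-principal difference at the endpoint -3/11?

Continued minus principal equals -(5/33)*sqrt(330).

The rational part is single-valued and drops out of the difference; each branch term changes only by its own monodromy.
(5/3)*sqrt(1 - σ/(-6/7)): winding -1 is odd, the square root flips sign, contributing -2*(5/3)*sqrt(1 - (-3/11)/(-6/7)) = -2*(5/3)*sqrt(15/22) = -(5/33)*sqrt(330).
Summing the contributions at σ = -3/11 gives -(5/33)*sqrt(330).
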